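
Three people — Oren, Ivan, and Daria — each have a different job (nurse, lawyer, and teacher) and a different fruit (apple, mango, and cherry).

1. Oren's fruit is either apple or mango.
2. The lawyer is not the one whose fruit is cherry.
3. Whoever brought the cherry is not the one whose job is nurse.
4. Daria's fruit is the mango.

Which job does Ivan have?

With clues 1–4, lawyer and nurse are impossible for Ivan's job.
That leaves teacher.

teacher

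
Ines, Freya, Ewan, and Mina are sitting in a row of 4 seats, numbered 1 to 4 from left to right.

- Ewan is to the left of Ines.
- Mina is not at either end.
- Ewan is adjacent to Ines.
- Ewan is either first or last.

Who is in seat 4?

Freya

With clue 1, Ewan is ruled out for seat 4.
With clues 1–2, Mina is ruled out for seat 4.
With clues 1–4, Ines is ruled out for seat 4.
So seat 4 is Freya.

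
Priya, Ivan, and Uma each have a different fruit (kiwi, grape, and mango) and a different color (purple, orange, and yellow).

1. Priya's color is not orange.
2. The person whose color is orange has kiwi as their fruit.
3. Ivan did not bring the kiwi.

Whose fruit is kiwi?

With clues 1–2, Priya is impossible for the one with fruit kiwi.
With clues 1–3, Ivan is impossible for the one with fruit kiwi.
That leaves Uma.

Uma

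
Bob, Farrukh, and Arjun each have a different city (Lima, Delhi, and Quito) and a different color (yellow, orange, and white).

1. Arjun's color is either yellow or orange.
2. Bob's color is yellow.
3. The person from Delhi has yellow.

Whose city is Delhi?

With clues 1–3, Arjun and Farrukh are impossible for the one with city Delhi.
That leaves Bob.

Bob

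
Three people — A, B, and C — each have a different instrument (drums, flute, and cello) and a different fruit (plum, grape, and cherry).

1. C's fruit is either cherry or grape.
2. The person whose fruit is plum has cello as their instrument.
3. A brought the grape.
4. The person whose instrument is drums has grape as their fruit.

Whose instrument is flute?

With clues 1–3, B is impossible for the one with instrument flute.
With clues 1–4, A is impossible for the one with instrument flute.
That leaves C.

C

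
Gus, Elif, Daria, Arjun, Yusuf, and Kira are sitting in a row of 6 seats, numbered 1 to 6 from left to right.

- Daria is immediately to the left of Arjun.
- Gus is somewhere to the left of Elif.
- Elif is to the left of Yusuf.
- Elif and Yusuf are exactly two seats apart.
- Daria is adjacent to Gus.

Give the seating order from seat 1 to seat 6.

Gus, Daria, Arjun, Elif, Kira, Yusuf

From clue 1: Daria is in {1,2,3,4,5}.
From clues 1–2: Gus is in {1,2,3,4,5}.
From clues 1–3: Gus is in {1,2,3,4}.
From clues 1–4: Gus is in {1,3}.
From clues 1–5: Gus → seat 1, Daria → seat 2, Arjun → seat 3, Elif → seat 4, Kira → seat 5, Yusuf → seat 6.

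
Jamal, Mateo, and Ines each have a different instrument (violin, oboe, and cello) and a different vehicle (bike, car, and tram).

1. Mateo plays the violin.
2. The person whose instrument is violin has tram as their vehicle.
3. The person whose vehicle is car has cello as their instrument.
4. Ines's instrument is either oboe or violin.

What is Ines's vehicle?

With clues 1–2, tram is impossible for Ines's vehicle.
With clues 1–4, car is impossible for Ines's vehicle.
That leaves bike.

bike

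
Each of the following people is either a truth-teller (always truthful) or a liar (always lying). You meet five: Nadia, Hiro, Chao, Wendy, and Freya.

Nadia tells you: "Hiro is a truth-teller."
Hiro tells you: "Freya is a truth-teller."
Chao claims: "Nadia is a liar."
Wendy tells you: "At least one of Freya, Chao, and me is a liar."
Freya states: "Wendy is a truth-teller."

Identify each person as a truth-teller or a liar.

Consider Nadia. Suppose Nadia is a liar.
Then no assignment of the remaining roles makes every statement match its speaker's type — contradiction.
So Nadia is a truth-teller.
With that fixed, Chao's statement is false, so Chao is a liar.
With that fixed, Wendy's statement is true, so Wendy is a truth-teller.
With that fixed, Freya's statement is true, so Freya is a truth-teller.
With that fixed, Hiro's statement is true, so Hiro is a truth-teller.

Nadia: truth-teller, Hiro: truth-teller, Chao: liar, Wendy: truth-teller, Freya: truth-teller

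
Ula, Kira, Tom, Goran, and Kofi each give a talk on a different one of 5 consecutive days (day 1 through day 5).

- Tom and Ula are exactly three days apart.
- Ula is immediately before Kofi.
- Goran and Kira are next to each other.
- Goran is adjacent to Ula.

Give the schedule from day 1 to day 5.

From clue 1: Ula is in {1,2,4,5}.
From clues 1–2: Ula is in {1,2,4}.
From clues 1–3: Tom → day 1, Ula → day 4, Kofi → day 5.
From clues 1–4: Kira → day 2, Goran → day 3.

Tom, Kira, Goran, Ula, Kofi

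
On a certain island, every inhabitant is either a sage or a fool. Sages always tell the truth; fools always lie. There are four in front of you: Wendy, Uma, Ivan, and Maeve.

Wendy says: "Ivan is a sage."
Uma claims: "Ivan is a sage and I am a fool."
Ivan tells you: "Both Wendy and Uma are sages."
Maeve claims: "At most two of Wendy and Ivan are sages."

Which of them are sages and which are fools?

Regardless of anyone's role, Maeve's statement is true, so Maeve is a sage.
Consider Wendy. Suppose Wendy is a sage.
Then no assignment of the remaining roles makes every statement match its speaker's type — contradiction.
So Wendy is a fool.
With that fixed, Ivan's statement is false, so Ivan is a fool.
With that fixed, Uma's statement is false, so Uma is a fool.

Wendy: fool, Uma: fool, Ivan: fool, Maeve: sage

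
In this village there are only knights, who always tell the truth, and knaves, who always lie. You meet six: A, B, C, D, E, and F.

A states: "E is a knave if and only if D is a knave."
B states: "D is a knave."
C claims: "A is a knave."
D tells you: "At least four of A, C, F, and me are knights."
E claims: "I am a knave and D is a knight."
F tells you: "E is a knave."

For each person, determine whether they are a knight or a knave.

A: knight, B: knight, C: knave, D: knave, E: knave, F: knight

Consider A. Suppose A is a knave.
Then no assignment of the remaining roles makes every statement match its speaker's type — contradiction.
So A is a knight.
With that fixed, C's statement is false, so C is a knave.
With that fixed, D's statement is false, so D is a knave.
With that fixed, E's statement is false, so E is a knave.
With that fixed, F's statement is true, so F is a knight.
With that fixed, B's statement is true, so B is a knight.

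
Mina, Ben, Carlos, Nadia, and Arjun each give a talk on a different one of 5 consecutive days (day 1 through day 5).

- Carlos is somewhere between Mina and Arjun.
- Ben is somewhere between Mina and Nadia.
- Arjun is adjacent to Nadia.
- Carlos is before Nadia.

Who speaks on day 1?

With clue 1, Carlos is ruled out for day 1.
With clues 1–2, Ben is ruled out for day 1.
With clues 1–4, Arjun and Nadia are ruled out for day 1.
So day 1 is Mina.

Mina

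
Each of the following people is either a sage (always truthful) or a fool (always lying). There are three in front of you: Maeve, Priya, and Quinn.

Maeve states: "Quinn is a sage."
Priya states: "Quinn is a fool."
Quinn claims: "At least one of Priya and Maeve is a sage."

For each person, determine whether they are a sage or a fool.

Maeve: sage, Priya: fool, Quinn: sage

Consider Maeve. Suppose Maeve is a fool.
Then no assignment of the remaining roles makes every statement match its speaker's type — contradiction.
So Maeve is a sage.
With that fixed, Quinn's statement is true, so Quinn is a sage.
With that fixed, Priya's statement is false, so Priya is a fool.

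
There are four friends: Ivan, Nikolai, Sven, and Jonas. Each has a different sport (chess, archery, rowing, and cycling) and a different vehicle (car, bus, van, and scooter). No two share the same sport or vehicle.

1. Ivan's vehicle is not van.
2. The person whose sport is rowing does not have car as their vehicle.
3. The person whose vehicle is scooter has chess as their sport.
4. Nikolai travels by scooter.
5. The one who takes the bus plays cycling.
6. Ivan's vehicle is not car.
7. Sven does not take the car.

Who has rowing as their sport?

Sven

With clues 1–4, Nikolai is impossible for the one with sport rowing.
With clues 1–5, Ivan is impossible for the one with sport rowing.
With clues 1–7, Jonas is impossible for the one with sport rowing.
That leaves Sven.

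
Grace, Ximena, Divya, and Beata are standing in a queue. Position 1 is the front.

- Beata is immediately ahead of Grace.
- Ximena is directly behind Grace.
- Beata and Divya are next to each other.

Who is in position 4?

With clue 1, Beata is ruled out for position 4.
With clues 1–2, Grace is ruled out for position 4.
With clues 1–3, Divya is ruled out for position 4.
So position 4 is Ximena.

Ximena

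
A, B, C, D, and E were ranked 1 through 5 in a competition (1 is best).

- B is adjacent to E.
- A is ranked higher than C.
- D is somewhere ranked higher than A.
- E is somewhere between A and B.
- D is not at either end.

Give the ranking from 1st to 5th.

B, E, D, A, C

From clues 1–2: A is in {1,2,3,4}.
From clues 1–3: A is in {2,4}.
From clues 1–5: B → rank 1, E → rank 2, D → rank 3, A → rank 4, C → rank 5.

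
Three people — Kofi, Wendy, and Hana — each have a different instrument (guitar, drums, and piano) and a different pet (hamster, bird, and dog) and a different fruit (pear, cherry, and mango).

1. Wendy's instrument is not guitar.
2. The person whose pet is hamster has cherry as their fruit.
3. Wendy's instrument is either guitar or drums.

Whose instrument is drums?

With clues 1–3, Hana and Kofi are impossible for the one with instrument drums.
That leaves Wendy.

Wendy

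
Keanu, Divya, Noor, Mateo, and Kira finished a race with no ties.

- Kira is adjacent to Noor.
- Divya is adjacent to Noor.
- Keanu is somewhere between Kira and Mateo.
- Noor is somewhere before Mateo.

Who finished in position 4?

With clues 1–3, Divya, Kira, and Mateo are ruled out for place 4.
With clues 1–4, Noor is ruled out for place 4.
So place 4 is Keanu.

Keanu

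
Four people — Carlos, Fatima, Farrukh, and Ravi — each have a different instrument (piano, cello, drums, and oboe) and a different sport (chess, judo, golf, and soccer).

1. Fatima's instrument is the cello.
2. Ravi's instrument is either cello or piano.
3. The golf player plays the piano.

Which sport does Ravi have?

golf

With clues 1–3, chess, judo, and soccer are impossible for Ravi's sport.
That leaves golf.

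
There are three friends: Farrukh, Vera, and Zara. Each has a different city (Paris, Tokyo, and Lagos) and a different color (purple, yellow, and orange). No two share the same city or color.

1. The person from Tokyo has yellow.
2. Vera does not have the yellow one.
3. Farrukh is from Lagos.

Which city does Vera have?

With clues 1–2, Tokyo is impossible for Vera's city.
With clues 1–3, Lagos is impossible for Vera's city.
That leaves Paris.

Paris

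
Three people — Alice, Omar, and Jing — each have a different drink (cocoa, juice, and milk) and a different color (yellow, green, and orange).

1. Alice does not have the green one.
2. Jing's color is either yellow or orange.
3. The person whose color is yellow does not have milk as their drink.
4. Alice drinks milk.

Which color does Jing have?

With clues 1–2, green is impossible for Jing's color.
With clues 1–4, orange is impossible for Jing's color.
That leaves yellow.

yellow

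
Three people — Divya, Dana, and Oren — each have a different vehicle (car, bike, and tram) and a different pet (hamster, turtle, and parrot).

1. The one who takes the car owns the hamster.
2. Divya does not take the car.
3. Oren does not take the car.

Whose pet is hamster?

With clues 1–2, Divya is impossible for the one with pet hamster.
With clues 1–3, Oren is impossible for the one with pet hamster.
That leaves Dana.

Dana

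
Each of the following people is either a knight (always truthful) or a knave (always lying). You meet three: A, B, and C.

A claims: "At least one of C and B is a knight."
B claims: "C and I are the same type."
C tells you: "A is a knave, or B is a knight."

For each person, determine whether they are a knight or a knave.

Consider A. Suppose A is a knave.
Then no assignment of the remaining roles makes every statement match its speaker's type — contradiction.
So A is a knight.
Consider B. Suppose B is a knave.
Then no assignment of the remaining roles makes every statement match its speaker's type — contradiction.
So B is a knight.
With that fixed, C's statement is true, so C is a knight.

A: knight, B: knight, C: knight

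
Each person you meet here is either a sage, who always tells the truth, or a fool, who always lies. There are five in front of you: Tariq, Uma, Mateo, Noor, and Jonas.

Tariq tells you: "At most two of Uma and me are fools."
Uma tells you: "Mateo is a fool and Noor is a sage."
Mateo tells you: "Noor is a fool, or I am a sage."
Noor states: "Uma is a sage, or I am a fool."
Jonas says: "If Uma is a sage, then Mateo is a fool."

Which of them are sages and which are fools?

Tariq: sage, Uma: sage, Mateo: fool, Noor: sage, Jonas: sage

Regardless of anyone's role, Tariq's statement is true, so Tariq is a sage.
Consider Uma. Suppose Uma is a fool.
Then whichever role Noor has, Noor's statement has the wrong truth value — contradiction.
So Uma is a sage.
With that fixed, Noor's statement is true, so Noor is a sage.
Consider Mateo. Suppose Mateo is a sage.
Then Uma's statement comes out false, contradicting Uma being a sage.
So Mateo is a fool.
With that fixed, Jonas's statement is true, so Jonas is a sage.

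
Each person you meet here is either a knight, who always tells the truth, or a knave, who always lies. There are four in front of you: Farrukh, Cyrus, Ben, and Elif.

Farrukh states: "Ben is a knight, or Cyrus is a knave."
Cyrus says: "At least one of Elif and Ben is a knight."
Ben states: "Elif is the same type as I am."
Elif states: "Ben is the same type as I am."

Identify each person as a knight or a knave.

Farrukh: knight, Cyrus: knight, Ben: knight, Elif: knight

Consider Farrukh. Suppose Farrukh is a knave.
Then no assignment of the remaining roles makes every statement match its speaker's type — contradiction.
So Farrukh is a knight.
Consider Cyrus. Suppose Cyrus is a knave.
Then no assignment of the remaining roles makes every statement match its speaker's type — contradiction.
So Cyrus is a knight.
Consider Ben. Suppose Ben is a knave.
Then Farrukh's statement comes out false, contradicting Farrukh being a knight.
So Ben is a knight.
Consider Elif. Suppose Elif is a knave.
Then Ben's statement comes out false, contradicting Ben being a knight.
So Elif is a knight.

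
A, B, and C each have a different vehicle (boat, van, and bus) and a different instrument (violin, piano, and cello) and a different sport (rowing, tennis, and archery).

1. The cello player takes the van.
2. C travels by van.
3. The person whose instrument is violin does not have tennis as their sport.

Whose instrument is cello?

With clues 1–2, A and B are impossible for the one with instrument cello.
That leaves C.

C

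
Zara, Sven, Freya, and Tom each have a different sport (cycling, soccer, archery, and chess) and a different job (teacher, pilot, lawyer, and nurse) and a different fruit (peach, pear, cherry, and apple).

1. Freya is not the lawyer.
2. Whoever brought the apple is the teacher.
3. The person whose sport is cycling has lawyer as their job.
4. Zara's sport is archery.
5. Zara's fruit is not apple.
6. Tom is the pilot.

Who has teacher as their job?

Freya

With clues 1–5, Zara is impossible for the one with job teacher.
With clues 1–6, Sven and Tom are impossible for the one with job teacher.
That leaves Freya.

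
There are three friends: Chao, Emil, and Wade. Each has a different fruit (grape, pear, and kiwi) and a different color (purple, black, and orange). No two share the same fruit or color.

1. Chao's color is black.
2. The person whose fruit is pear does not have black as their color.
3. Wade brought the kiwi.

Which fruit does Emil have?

pear

With clues 1–3, grape and kiwi are impossible for Emil's fruit.
That leaves pear.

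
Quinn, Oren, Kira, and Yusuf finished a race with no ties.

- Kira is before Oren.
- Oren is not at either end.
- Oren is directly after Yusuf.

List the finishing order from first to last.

Kira, Yusuf, Oren, Quinn

From clue 1: Oren is in {2,3,4}.
From clues 1–2: Oren is in {2,3}.
From clues 1–3: Kira → place 1, Yusuf → place 2, Oren → place 3, Quinn → place 4.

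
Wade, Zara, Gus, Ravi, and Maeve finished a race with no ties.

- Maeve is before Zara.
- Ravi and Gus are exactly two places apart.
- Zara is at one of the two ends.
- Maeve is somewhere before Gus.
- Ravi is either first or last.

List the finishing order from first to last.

From clue 1: Zara is in {2,3,4,5}.
From clues 1–3: Zara → place 5.
From clues 1–4: Wade is in {1,3,4}.
From clues 1–5: Ravi → place 1, Maeve → place 2, Gus → place 3, Wade → place 4.

Ravi, Maeve, Gus, Wade, Zara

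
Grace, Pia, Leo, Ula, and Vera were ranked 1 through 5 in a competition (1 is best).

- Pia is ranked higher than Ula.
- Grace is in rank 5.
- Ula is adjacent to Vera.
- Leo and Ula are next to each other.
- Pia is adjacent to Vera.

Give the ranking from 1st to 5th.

From clue 1: Pia is in {1,2,3,4}.
From clues 1–2: Grace → rank 5.
From clues 1–3: Pia is in {1,2}.
From clues 1–4: Pia → rank 1, Ula → rank 3.
From clues 1–5: Vera → rank 2, Leo → rank 4.

Pia, Vera, Ula, Leo, Grace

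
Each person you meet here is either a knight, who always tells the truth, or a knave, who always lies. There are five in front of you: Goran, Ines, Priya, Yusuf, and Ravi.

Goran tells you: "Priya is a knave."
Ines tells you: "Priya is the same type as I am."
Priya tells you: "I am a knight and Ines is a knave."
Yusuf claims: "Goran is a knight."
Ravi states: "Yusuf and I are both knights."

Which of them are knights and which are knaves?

Goran: knave, Ines: knave, Priya: knight, Yusuf: knave, Ravi: knave

Consider Goran. Suppose Goran is a knight.
Then no assignment of the remaining roles makes every statement match its speaker's type — contradiction.
So Goran is a knave.
With that fixed, Yusuf's statement is false, so Yusuf is a knave.
With that fixed, Ravi's statement is false, so Ravi is a knave.
Consider Ines. Suppose Ines is a knight.
Then no assignment of the remaining roles makes every statement match its speaker's type — contradiction.
So Ines is a knave.
Consider Priya. Suppose Priya is a knave.
Then Goran's statement comes out true, contradicting Goran being a knave.
So Priya is a knight.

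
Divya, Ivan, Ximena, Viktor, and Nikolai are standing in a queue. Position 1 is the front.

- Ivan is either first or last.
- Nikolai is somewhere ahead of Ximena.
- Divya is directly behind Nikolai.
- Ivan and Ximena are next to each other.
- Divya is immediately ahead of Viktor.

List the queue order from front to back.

Nikolai, Divya, Viktor, Ximena, Ivan

From clue 1: Ivan is in {1,5}.
From clues 1–4: Ximena → position 4, Ivan → position 5.
From clues 1–5: Nikolai → position 1, Divya → position 2, Viktor → position 3.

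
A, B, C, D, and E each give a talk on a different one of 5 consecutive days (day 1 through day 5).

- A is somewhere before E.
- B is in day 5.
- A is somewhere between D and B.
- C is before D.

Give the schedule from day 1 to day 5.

From clue 1: A is in {1,2,3,4}.
From clues 1–2: B → day 5.
From clues 1–3: A is in {2,3}.
From clues 1–4: C → day 1, D → day 2, A → day 3, E → day 4.

C, D, A, E, B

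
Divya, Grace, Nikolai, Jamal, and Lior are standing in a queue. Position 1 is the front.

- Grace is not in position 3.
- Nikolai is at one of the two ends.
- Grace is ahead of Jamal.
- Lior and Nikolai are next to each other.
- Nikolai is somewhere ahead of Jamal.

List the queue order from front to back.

Nikolai, Lior, Divya, Grace, Jamal

From clue 1: Grace is in {1,2,4,5}.
From clues 1–2: Nikolai is in {1,5}.
From clues 1–5: Nikolai → position 1, Lior → position 2, Divya → position 3, Grace → position 4, Jamal → position 5.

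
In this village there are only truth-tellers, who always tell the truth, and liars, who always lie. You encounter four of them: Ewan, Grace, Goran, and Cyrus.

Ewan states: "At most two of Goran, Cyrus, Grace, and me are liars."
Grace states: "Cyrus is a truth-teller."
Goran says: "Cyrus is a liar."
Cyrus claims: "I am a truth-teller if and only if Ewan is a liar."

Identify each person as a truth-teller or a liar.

Ewan: liar, Grace: liar, Goran: truth-teller, Cyrus: liar

Consider Ewan. Suppose Ewan is a truth-teller.
Then whichever role Cyrus has, Cyrus's statement has the wrong truth value — contradiction.
So Ewan is a liar.
Consider Grace. Suppose Grace is a truth-teller.
Then no assignment of the remaining roles makes every statement match its speaker's type — contradiction.
So Grace is a liar.
Consider Goran. Suppose Goran is a liar.
Then no assignment of the remaining roles makes every statement match its speaker's type — contradiction.
So Goran is a truth-teller.
Consider Cyrus. Suppose Cyrus is a truth-teller.
Then Ewan's statement comes out true, contradicting Ewan being a liar.
So Cyrus is a liar.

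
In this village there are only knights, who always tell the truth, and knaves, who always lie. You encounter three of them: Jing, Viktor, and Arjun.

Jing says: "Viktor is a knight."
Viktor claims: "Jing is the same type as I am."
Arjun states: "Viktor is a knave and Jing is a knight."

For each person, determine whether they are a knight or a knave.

Consider Jing. Suppose Jing is a knave.
Then whichever role Viktor has, Viktor's statement has the wrong truth value — contradiction.
So Jing is a knight.
Consider Viktor. Suppose Viktor is a knave.
Then Jing's statement comes out false, contradicting Jing being a knight.
So Viktor is a knight.
With that fixed, Arjun's statement is false, so Arjun is a knave.

Jing: knight, Viktor: knight, Arjun: knave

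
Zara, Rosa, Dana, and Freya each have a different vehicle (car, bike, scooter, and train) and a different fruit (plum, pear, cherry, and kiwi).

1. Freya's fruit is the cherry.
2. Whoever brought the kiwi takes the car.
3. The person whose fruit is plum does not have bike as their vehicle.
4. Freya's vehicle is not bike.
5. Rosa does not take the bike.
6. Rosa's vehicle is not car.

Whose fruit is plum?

Rosa

Clue 1 rules out Freya for the one with fruit plum.
With clues 1–6, Dana and Zara are impossible for the one with fruit plum.
That leaves Rosa.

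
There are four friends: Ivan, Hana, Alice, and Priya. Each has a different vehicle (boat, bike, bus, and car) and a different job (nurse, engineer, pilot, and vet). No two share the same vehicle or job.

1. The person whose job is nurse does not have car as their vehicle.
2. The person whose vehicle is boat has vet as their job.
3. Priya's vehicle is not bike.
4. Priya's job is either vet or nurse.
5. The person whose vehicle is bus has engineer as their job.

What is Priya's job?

vet

With clues 1–4, engineer and pilot are impossible for Priya's job.
With clues 1–5, nurse is impossible for Priya's job.
That leaves vet.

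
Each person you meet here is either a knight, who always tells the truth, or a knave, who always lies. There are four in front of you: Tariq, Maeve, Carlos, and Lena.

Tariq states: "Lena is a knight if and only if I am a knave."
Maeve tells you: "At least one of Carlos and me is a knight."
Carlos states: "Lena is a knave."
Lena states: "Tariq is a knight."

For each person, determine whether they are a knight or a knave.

Tariq: knave, Maeve: knight, Carlos: knight, Lena: knave

Consider Tariq. Suppose Tariq is a knight.
Then no assignment of the remaining roles makes every statement match its speaker's type — contradiction.
So Tariq is a knave.
With that fixed, Lena's statement is false, so Lena is a knave.
With that fixed, Carlos's statement is true, so Carlos is a knight.
With that fixed, Maeve's statement is true, so Maeve is a knight.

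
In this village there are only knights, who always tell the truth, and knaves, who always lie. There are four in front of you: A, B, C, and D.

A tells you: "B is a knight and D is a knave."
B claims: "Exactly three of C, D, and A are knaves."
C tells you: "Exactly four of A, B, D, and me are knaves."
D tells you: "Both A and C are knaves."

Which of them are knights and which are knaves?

A: knave, B: knave, C: knave, D: knight

Consider A. Suppose A is a knight.
Then no assignment of the remaining roles makes every statement match its speaker's type — contradiction.
So A is a knave.
Consider B. Suppose B is a knight.
Then no assignment of the remaining roles makes every statement match its speaker's type — contradiction.
So B is a knave.
Consider C. Suppose C is a knight.
Then C's own statement would have to be true, but it can't be — contradiction.
So C is a knave.
With that fixed, D's statement is true, so D is a knight.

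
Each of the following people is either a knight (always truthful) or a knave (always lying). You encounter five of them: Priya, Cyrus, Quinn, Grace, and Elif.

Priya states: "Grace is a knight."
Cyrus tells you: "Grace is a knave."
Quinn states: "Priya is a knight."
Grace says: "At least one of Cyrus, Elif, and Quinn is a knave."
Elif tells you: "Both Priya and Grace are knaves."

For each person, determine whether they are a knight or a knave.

Priya: knight, Cyrus: knave, Quinn: knight, Grace: knight, Elif: knave

Consider Priya. Suppose Priya is a knave.
Then no assignment of the remaining roles makes every statement match its speaker's type — contradiction.
So Priya is a knight.
With that fixed, Quinn's statement is true, so Quinn is a knight.
With that fixed, Elif's statement is false, so Elif is a knave.
With that fixed, Grace's statement is true, so Grace is a knight.
With that fixed, Cyrus's statement is false, so Cyrus is a knave.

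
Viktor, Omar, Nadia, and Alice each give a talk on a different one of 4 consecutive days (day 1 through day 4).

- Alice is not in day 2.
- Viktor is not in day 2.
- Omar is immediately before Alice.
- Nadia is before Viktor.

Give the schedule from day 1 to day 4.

Nadia, Omar, Alice, Viktor

From clue 1: Alice is in {1,3,4}.
From clues 1–2: Viktor is in {1,3,4}.
From clues 1–3: Viktor is in {1,4}.
From clues 1–4: Nadia → day 1, Omar → day 2, Alice → day 3, Viktor → day 4.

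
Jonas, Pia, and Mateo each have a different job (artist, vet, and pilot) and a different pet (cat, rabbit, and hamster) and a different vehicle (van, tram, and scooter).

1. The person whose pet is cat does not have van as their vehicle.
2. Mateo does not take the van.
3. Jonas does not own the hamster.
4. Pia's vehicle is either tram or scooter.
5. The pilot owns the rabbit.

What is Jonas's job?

pilot

With clues 1–5, artist and vet are impossible for Jonas's job.
That leaves pilot.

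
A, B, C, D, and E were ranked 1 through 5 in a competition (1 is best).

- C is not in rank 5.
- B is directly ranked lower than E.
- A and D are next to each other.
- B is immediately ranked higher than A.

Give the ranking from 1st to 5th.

From clue 1: C is in {1,2,3,4}.
From clues 1–2: B is in {2,3,4,5}.
From clues 1–3: C is in {1,3}.
From clues 1–4: C → rank 1, E → rank 2, B → rank 3, A → rank 4, D → rank 5.

C, E, B, A, D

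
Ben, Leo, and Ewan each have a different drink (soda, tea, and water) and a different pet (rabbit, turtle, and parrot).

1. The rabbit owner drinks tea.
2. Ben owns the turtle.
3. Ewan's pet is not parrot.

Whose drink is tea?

With clues 1–2, Ben is impossible for the one with drink tea.
With clues 1–3, Leo is impossible for the one with drink tea.
That leaves Ewan.

Ewan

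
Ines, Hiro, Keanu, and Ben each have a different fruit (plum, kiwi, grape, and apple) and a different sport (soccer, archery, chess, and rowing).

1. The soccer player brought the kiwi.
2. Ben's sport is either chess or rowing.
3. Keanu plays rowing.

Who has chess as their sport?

Ben

With clues 1–3, Hiro, Ines, and Keanu are impossible for the one with sport chess.
That leaves Ben.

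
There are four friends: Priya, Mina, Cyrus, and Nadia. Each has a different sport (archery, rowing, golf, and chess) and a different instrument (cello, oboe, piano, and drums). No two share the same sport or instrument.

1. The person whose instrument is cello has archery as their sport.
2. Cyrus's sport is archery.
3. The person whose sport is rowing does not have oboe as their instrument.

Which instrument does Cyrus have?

With clues 1–2, drums, oboe, and piano are impossible for Cyrus's instrument.
That leaves cello.

cello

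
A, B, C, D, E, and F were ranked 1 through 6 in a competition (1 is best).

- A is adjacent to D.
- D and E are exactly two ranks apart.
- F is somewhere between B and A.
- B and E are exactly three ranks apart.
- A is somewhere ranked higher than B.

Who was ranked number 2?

With clues 1–4, B, D, and E are ruled out for rank 2.
With clues 1–5, C and F are ruled out for rank 2.
So rank 2 is A.

A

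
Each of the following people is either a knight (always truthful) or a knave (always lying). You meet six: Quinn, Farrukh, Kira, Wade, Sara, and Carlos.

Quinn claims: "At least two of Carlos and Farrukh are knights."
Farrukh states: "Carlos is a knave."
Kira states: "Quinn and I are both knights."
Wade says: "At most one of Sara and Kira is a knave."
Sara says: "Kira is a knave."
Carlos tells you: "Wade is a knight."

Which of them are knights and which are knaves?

Quinn: knave, Farrukh: knave, Kira: knave, Wade: knight, Sara: knight, Carlos: knight

Consider Quinn. Suppose Quinn is a knight.
Then no assignment of the remaining roles makes every statement match its speaker's type — contradiction.
So Quinn is a knave.
With that fixed, Kira's statement is false, so Kira is a knave.
With that fixed, Sara's statement is true, so Sara is a knight.
With that fixed, Wade's statement is true, so Wade is a knight.
With that fixed, Carlos's statement is true, so Carlos is a knight.
With that fixed, Farrukh's statement is false, so Farrukh is a knave.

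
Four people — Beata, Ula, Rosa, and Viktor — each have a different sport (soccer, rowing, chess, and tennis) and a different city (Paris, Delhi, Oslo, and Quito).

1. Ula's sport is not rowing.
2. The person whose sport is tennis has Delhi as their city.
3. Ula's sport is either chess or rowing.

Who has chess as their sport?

Ula

With clues 1–3, Beata, Rosa, and Viktor are impossible for the one with sport chess.
That leaves Ula.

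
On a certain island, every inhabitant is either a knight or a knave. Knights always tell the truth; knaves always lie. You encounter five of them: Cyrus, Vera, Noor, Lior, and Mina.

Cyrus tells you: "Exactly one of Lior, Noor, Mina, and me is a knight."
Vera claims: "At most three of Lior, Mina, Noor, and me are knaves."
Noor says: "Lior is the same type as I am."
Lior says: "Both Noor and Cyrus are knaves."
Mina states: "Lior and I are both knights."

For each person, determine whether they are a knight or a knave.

Cyrus: knave, Vera: knight, Noor: knave, Lior: knight, Mina: knight

Consider Cyrus. Suppose Cyrus is a knight.
Then no assignment of the remaining roles makes every statement match its speaker's type — contradiction.
So Cyrus is a knave.
Consider Vera. Suppose Vera is a knave.
Then no assignment of the remaining roles makes every statement match its speaker's type — contradiction.
So Vera is a knight.
Consider Noor. Suppose Noor is a knight.
Then no assignment of the remaining roles makes every statement match its speaker's type — contradiction.
So Noor is a knave.
With that fixed, Lior's statement is true, so Lior is a knight.
Consider Mina. Suppose Mina is a knave.
Then Cyrus's statement comes out true, contradicting Cyrus being a knave.
So Mina is a knight.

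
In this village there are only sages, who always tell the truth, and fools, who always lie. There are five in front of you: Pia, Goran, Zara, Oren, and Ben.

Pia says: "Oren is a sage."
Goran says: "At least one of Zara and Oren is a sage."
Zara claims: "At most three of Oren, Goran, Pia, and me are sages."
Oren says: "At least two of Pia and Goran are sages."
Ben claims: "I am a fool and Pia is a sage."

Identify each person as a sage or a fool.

Pia: fool, Goran: sage, Zara: sage, Oren: fool, Ben: fool

Consider Pia. Suppose Pia is a sage.
Then whichever role Ben has, Ben's statement has the wrong truth value — contradiction.
So Pia is a fool.
With that fixed, Zara's statement is true, so Zara is a sage.
With that fixed, Oren's statement is false, so Oren is a fool.
With that fixed, Ben's statement is false, so Ben is a fool.
With that fixed, Goran's statement is true, so Goran is a sage.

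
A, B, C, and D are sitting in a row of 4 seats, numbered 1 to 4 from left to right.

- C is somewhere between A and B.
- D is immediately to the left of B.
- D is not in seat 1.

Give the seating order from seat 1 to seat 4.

From clue 1: C is in {2,3}.
From clues 1–2: A is in {1,4}.
From clues 1–3: A → seat 1, C → seat 2, D → seat 3, B → seat 4.

A, C, D, B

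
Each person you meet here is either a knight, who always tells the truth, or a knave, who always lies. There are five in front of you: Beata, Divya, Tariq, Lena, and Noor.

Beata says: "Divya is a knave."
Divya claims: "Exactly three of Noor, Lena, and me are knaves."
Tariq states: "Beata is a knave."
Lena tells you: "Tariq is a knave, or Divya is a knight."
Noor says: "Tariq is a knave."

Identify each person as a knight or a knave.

Consider Beata. Suppose Beata is a knave.
Then no assignment of the remaining roles makes every statement match its speaker's type — contradiction.
So Beata is a knight.
With that fixed, Tariq's statement is false, so Tariq is a knave.
With that fixed, Lena's statement is true, so Lena is a knight.
With that fixed, Noor's statement is true, so Noor is a knight.
With that fixed, Divya's statement is false, so Divya is a knave.

Beata: knight, Divya: knave, Tariq: knave, Lena: knight, Noor: knight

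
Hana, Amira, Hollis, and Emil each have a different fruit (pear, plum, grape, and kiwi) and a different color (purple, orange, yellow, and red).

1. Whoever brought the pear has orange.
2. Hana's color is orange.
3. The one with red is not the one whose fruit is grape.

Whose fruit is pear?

Hana

With clues 1–2, Amira, Emil, and Hollis are impossible for the one with fruit pear.
That leaves Hana.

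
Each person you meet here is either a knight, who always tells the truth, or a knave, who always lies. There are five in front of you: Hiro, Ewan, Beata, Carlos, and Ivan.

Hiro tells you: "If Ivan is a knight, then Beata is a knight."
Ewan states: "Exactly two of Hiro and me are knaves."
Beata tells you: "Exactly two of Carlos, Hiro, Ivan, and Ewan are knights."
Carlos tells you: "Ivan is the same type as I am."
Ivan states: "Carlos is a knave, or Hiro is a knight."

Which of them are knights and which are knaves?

Consider Hiro. Suppose Hiro is a knave.
Then whichever role Ewan has, Ewan's statement has the wrong truth value — contradiction.
So Hiro is a knight.
With that fixed, Ewan's statement is false, so Ewan is a knave.
With that fixed, Ivan's statement is true, so Ivan is a knight.
Consider Beata. Suppose Beata is a knave.
Then Hiro's statement comes out false, contradicting Hiro being a knight.
So Beata is a knight.
Consider Carlos. Suppose Carlos is a knight.
Then Beata's statement comes out false, contradicting Beata being a knight.
So Carlos is a knave.

Hiro: knight, Ewan: knave, Beata: knight, Carlos: knave, Ivan: knight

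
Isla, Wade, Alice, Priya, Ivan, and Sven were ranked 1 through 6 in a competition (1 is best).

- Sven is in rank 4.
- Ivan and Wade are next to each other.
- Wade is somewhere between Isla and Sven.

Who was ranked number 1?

Isla

With clue 1, Sven is ruled out for rank 1.
With clues 1–3, Alice, Ivan, Priya, and Wade are ruled out for rank 1.
So rank 1 is Isla.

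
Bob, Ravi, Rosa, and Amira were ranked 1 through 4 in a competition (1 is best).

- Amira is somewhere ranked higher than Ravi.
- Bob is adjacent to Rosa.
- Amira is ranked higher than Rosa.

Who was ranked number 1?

With clue 1, Ravi is ruled out for rank 1.
With clues 1–3, Bob and Rosa are ruled out for rank 1.
So rank 1 is Amira.

Amira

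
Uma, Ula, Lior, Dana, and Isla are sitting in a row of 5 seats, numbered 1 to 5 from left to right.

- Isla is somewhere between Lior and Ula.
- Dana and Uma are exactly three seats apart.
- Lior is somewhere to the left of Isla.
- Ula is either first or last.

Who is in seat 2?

With clues 1–2, Isla is ruled out for seat 2.
With clues 1–3, Ula is ruled out for seat 2.
With clues 1–4, Dana and Uma are ruled out for seat 2.
So seat 2 is Lior.

Lior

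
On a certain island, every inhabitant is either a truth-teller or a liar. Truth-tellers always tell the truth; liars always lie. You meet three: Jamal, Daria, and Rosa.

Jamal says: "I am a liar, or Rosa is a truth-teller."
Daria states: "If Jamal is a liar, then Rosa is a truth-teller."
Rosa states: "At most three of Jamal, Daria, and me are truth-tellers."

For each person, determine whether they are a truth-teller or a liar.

Regardless of anyone's role, Rosa's statement is true, so Rosa is a truth-teller.
With that fixed, Jamal's statement is true, so Jamal is a truth-teller.
With that fixed, Daria's statement is true, so Daria is a truth-teller.

Jamal: truth-teller, Daria: truth-teller, Rosa: truth-teller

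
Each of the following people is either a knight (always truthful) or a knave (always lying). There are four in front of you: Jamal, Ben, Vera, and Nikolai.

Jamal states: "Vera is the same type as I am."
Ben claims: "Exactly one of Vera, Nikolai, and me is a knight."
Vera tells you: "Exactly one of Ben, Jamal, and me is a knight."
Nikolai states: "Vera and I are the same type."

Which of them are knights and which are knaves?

Consider Jamal. Suppose Jamal is a knight.
Then no assignment of the remaining roles makes every statement match its speaker's type — contradiction.
So Jamal is a knave.
Consider Ben. Suppose Ben is a knight.
Then whichever role Vera has, Vera's statement has the wrong truth value — contradiction.
So Ben is a knave.
Consider Vera. Suppose Vera is a knave.
Then Jamal's statement comes out true, contradicting Jamal being a knave.
So Vera is a knight.
Consider Nikolai. Suppose Nikolai is a knave.
Then Ben's statement comes out true, contradicting Ben being a knave.
So Nikolai is a knight.

Jamal: knave, Ben: knave, Vera: knight, Nikolai: knight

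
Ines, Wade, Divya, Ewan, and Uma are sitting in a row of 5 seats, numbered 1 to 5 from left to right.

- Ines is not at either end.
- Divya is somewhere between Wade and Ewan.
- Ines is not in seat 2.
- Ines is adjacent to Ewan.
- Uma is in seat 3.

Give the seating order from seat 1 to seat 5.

Wade, Divya, Uma, Ines, Ewan

From clue 1: Ines is in {2,3,4}.
From clues 1–3: Ines is in {3,4}.
From clues 1–5: Wade → seat 1, Divya → seat 2, Uma → seat 3, Ines → seat 4, Ewan → seat 5.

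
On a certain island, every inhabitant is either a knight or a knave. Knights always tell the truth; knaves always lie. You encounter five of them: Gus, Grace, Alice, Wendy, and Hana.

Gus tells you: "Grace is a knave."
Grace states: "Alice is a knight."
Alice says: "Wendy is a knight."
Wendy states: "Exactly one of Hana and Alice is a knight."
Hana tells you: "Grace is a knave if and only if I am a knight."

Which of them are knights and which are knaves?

Gus: knight, Grace: knave, Alice: knave, Wendy: knave, Hana: knave

Consider Gus. Suppose Gus is a knave.
Then no assignment of the remaining roles makes every statement match its speaker's type — contradiction.
So Gus is a knight.
Consider Grace. Suppose Grace is a knight.
Then Gus's statement comes out false, contradicting Gus being a knight.
So Grace is a knave.
Consider Alice. Suppose Alice is a knight.
Then Grace's statement comes out true, contradicting Grace being a knave.
So Alice is a knave.
Consider Wendy. Suppose Wendy is a knight.
Then Alice's statement comes out true, contradicting Alice being a knave.
So Wendy is a knave.
Consider Hana. Suppose Hana is a knight.
Then Wendy's statement comes out true, contradicting Wendy being a knave.
So Hana is a knave.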